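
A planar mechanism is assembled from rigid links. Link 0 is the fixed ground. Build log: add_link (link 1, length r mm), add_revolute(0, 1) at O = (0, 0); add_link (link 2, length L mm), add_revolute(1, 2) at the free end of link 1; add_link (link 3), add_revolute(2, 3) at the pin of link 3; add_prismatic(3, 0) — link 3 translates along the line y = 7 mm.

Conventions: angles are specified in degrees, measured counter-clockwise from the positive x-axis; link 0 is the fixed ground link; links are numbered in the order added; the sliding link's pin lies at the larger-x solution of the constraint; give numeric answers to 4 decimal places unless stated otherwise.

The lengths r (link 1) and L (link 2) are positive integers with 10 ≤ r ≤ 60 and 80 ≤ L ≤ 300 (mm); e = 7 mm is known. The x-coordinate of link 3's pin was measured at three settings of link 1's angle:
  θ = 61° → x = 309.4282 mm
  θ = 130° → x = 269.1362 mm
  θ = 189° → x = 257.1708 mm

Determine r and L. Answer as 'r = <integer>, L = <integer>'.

constraint per measurement: (x − r cos θ)² + (r sin θ − e)² = L²
subtracting the θ₁ and θ₂ equations cancels the r² and L² terms:
r = (x₁² − x₂²) / (2[(x₁cos θ₁ + e sin θ₁) − (x₂cos θ₂ + e sin θ₂)]) = 36.0000 → r = 36
L² = (x₁ − r cos θ₁)² + (r sin θ₁ − e)² = 85849.0113 → L = 293.0000 → L = 293
check at θ₃=189°: x = 257.1708 (printed 257.1708) ✓

r = 36, L = 293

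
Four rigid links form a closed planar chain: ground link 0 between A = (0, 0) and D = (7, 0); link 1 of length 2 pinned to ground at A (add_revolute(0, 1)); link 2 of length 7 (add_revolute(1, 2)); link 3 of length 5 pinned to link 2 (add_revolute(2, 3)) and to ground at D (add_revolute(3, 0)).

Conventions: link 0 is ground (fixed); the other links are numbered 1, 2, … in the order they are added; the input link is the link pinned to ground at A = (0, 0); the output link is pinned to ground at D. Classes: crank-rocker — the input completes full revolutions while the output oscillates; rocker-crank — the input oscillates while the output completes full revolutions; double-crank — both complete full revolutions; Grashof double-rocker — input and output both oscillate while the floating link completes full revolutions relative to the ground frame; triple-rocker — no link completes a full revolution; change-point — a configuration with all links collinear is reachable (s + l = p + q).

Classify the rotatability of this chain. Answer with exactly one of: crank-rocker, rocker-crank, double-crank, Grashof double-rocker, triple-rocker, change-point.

lengths: ground=7, input=2, coupler=7, output=5
sorted: s=2 (shortest), l=7 (longest), p+q=12
s + l = 9 vs p + q = 12
s + l < p + q (Grashof) with shortest = input link → crank-rocker

crank-rocker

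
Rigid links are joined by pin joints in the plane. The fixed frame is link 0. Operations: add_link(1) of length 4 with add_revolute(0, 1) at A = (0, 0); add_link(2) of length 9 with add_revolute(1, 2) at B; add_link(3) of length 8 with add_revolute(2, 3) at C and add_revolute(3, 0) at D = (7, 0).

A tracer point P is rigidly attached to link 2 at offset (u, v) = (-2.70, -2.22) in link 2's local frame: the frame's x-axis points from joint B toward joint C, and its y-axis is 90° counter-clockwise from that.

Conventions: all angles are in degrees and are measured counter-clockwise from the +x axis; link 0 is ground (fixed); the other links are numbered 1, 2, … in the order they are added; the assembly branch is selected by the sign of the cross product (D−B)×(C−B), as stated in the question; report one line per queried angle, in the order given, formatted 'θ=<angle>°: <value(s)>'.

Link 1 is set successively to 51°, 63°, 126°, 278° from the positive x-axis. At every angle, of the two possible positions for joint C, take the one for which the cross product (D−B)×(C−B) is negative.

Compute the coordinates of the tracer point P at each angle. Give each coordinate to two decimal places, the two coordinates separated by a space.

A=(0,0), D=(7.00,0)
θ=51°: B = A + 4.00·(cos51°, sin51°) = (2.5173, 3.1086)
θ=51°: |BD| = 5.4551
θ=51°: circle(B,9.00) ∩ circle(D,8.00): a=4.2857, h=7.9141
θ=51°:   candidates: C₊=(10.5489,7.1697) cross=43.172; C₋=(1.5292,-5.8370) cross=-43.172
θ=51°:   branch - wants cross < 0 → take C=(1.5292,-5.8370) (cross=-43.172)
θ=51°: ex = (C−B)/|BC| = (-0.1098,-0.9940); ey = (0.9940,-0.1098)
θ=51°: P = B + -2.70·ex + -2.22·ey = (0.6071,6.0360)
θ=63°: B = A + 4.00·(cos63°, sin63°) = (1.8160, 3.5640)
θ=63°: |BD| = 6.2910
θ=63°: circle(B,9.00) ∩ circle(D,8.00): a=4.4966, h=7.7962
θ=63°:   candidates: C₊=(9.9381,7.4409) cross=49.046; C₋=(1.1046,-5.4078) cross=-49.046
θ=63°:   branch - wants cross < 0 → take C=(1.1046,-5.4078) (cross=-49.046)
θ=63°: ex = (C−B)/|BC| = (-0.0790,-0.9969); ey = (0.9969,-0.0790)
θ=63°: P = B + -2.70·ex + -2.22·ey = (-0.1837,6.4310)
θ=126°: B = A + 4.00·(cos126°, sin126°) = (-2.3511, 3.2361)
θ=126°: |BD| = 9.8953
θ=126°: circle(B,9.00) ∩ circle(D,8.00): a=5.8066, h=6.8763
θ=126°:   candidates: C₊=(5.3850,7.8353) cross=68.042; C₋=(0.8874,-5.1611) cross=-68.042
θ=126°:   branch - wants cross < 0 → take C=(0.8874,-5.1611) (cross=-68.042)
θ=126°: ex = (C−B)/|BC| = (0.3598,-0.9330); ey = (0.9330,0.3598)
θ=126°: P = B + -2.70·ex + -2.22·ey = (-5.3940,4.9564)
θ=278°: B = A + 4.00·(cos278°, sin278°) = (0.5567, -3.9611)
θ=278°: |BD| = 7.5635
θ=278°: circle(B,9.00) ∩ circle(D,8.00): a=4.9056, h=7.5456
θ=278°:   candidates: C₊=(0.7840,5.0361) cross=57.071; C₋=(8.6874,-7.8200) cross=-57.071
θ=278°:   branch - wants cross < 0 → take C=(8.6874,-7.8200) (cross=-57.071)
θ=278°: ex = (C−B)/|BC| = (0.9034,-0.4288); ey = (0.4288,0.9034)
θ=278°: P = B + -2.70·ex + -2.22·ey = (-2.8344,-4.8090)

θ=51°: 0.61 6.04
θ=63°: -0.18 6.43
θ=126°: -5.39 4.96
θ=278°: -2.83 -4.81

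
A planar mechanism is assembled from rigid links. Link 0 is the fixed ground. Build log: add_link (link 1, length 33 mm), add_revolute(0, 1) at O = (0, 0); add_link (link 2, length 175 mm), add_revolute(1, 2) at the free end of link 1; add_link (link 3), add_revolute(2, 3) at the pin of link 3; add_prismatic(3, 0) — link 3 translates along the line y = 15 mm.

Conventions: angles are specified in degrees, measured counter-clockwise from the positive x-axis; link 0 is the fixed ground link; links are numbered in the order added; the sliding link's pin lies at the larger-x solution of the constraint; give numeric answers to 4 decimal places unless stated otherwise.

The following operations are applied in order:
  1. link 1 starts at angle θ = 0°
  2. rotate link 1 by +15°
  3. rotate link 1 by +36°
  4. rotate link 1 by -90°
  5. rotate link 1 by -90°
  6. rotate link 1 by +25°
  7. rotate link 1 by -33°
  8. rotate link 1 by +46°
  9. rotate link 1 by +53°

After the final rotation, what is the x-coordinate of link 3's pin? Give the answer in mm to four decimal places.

geometry: r = 33 mm, L = 175 mm, e = 15 mm; θ starts at 0°
rotate link 1 by +15°: θ ← 0° +15° = 15°
rotate link 1 by +36°: θ ← 15° +36° = 51°
rotate link 1 by -90°: θ ← 51° -90° = -39°
rotate link 1 by -90°: θ ← -39° -90° = -129°
rotate link 1 by +25°: θ ← -129° +25° = -104°
rotate link 1 by -33°: θ ← -104° -33° = -137°
rotate link 1 by +46°: θ ← -137° +46° = -91°
rotate link 1 by +53°: θ ← -91° +53° = -38°
crank pin P = (r cos θ, r sin θ) = (26.004355, -20.316829)
h = r sin θ − e = -20.316829 − 15 = -35.316829
x = r cos θ + √(L² − h²) = 26.004355 + 171.399305 = 197.403659

197.4037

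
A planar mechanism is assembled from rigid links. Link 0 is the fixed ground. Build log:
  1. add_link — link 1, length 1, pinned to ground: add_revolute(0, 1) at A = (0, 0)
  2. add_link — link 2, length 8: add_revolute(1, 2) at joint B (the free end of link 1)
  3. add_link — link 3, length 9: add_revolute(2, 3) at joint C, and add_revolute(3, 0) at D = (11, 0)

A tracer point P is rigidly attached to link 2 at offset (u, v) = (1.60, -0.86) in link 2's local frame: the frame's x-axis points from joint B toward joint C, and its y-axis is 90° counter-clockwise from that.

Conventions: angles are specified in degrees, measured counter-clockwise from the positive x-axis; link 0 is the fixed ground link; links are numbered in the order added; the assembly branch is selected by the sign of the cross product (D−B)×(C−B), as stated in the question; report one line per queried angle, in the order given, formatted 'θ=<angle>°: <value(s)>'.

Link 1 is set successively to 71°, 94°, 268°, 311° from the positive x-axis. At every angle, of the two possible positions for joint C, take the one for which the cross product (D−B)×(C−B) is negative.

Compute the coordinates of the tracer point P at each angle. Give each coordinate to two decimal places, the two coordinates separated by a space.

A=(0,0), D=(11.00,0)
θ=71°: B = A + 1.00·(cos71°, sin71°) = (0.3256, 0.9455)
θ=71°: |BD| = 10.7162
θ=71°: circle(B,8.00) ∩ circle(D,9.00): a=4.5649, h=6.5697
θ=71°:   candidates: C₊=(5.4524,7.0869) cross=70.403; C₋=(4.2930,-6.0014) cross=-70.403
θ=71°:   branch - wants cross < 0 → take C=(4.2930,-6.0014) (cross=-70.403)
θ=71°: ex = (C−B)/|BC| = (0.4959,-0.8684); ey = (0.8684,0.4959)
θ=71°: P = B + 1.60·ex + -0.86·ey = (0.3723,-0.8704)
θ=94°: B = A + 1.00·(cos94°, sin94°) = (-0.0698, 0.9976)
θ=94°: |BD| = 11.1146
θ=94°: circle(B,8.00) ∩ circle(D,9.00): a=4.7925, h=6.4056
θ=94°:   candidates: C₊=(5.2784,6.9472) cross=71.196; C₋=(4.1285,-5.8123) cross=-71.196
θ=94°:   branch - wants cross < 0 → take C=(4.1285,-5.8123) (cross=-71.196)
θ=94°: ex = (C−B)/|BC| = (0.5248,-0.8512); ey = (0.8512,0.5248)
θ=94°: P = B + 1.60·ex + -0.86·ey = (0.0378,-0.8157)
θ=268°: B = A + 1.00·(cos268°, sin268°) = (-0.0349, -0.9994)
θ=268°: |BD| = 11.0801
θ=268°: circle(B,8.00) ∩ circle(D,9.00): a=4.7729, h=6.4202
θ=268°:   candidates: C₊=(4.1394,5.8252) cross=71.137; C₋=(5.2976,-6.9630) cross=-71.137
θ=268°:   branch - wants cross < 0 → take C=(5.2976,-6.9630) (cross=-71.137)
θ=268°: ex = (C−B)/|BC| = (0.6666,-0.7454); ey = (0.7454,0.6666)
θ=268°: P = B + 1.60·ex + -0.86·ey = (0.3905,-2.7654)
θ=311°: B = A + 1.00·(cos311°, sin311°) = (0.6561, -0.7547)
θ=311°: |BD| = 10.3714
θ=311°: circle(B,8.00) ∩ circle(D,9.00): a=4.3662, h=6.7035
θ=311°:   candidates: C₊=(4.5228,6.2487) cross=69.525; C₋=(5.4984,-7.1227) cross=-69.525
θ=311°:   branch - wants cross < 0 → take C=(5.4984,-7.1227) (cross=-69.525)
θ=311°: ex = (C−B)/|BC| = (0.6053,-0.7960); ey = (0.7960,0.6053)
θ=311°: P = B + 1.60·ex + -0.86·ey = (0.9400,-2.5489)

θ=71°: 0.37 -0.87
θ=94°: 0.04 -0.82
θ=268°: 0.39 -2.77
θ=311°: 0.94 -2.55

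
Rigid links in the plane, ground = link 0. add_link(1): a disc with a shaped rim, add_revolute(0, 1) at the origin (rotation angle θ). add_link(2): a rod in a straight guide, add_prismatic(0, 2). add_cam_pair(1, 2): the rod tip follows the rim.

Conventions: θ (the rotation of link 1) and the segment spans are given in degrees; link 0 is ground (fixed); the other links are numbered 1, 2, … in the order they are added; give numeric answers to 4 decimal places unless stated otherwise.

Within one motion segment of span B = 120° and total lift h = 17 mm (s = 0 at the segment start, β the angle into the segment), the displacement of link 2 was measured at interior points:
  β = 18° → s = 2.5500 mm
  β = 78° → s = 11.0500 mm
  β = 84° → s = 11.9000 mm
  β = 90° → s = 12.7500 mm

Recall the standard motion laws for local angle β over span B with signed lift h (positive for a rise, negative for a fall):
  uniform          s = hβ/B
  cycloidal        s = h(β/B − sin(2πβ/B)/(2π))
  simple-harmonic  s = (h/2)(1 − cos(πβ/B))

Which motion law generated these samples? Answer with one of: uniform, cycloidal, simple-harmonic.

candidates at β/B = r: uniform s = h·r (linear in β); cycloidal s = h·(r − sin(2πr)/(2π)); simple-harmonic s = (h/2)(1 − cos(πr))
β=18°: printed 2.5500 | uniform 2.5500, cycloidal 0.3611, simple-harmonic 0.9264
β=78°: printed 11.0500 | uniform 11.0500, cycloidal 13.2389, simple-harmonic 12.3589
β=84°: printed 11.9000 | uniform 11.9000, cycloidal 14.4732, simple-harmonic 13.4962
β=90°: printed 12.7500 | uniform 12.7500, cycloidal 15.4556, simple-harmonic 14.5104
only one law matches every sample → uniform

uniform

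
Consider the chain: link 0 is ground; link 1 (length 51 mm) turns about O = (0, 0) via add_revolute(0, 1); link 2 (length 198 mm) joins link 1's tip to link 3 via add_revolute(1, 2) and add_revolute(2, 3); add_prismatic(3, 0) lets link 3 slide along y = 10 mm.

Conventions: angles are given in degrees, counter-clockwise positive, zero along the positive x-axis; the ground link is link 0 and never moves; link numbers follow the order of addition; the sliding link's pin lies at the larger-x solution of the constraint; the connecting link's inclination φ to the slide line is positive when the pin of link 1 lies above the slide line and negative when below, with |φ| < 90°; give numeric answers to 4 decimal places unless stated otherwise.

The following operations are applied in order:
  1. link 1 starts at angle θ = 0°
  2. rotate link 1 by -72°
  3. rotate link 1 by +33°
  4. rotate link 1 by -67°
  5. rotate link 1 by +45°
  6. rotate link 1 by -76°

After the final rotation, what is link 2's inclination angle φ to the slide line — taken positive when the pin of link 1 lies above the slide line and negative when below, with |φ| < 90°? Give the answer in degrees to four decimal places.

geometry: r = 51 mm, L = 198 mm, e = 10 mm; θ starts at 0°
rotate link 1 by -72°: θ ← 0° -72° = -72°
rotate link 1 by +33°: θ ← -72° +33° = -39°
rotate link 1 by -67°: θ ← -39° -67° = -106°
rotate link 1 by +45°: θ ← -106° +45° = -61°
rotate link 1 by -76°: θ ← -61° -76° = -137°
h = r sin θ − e = -34.781916 − 10 = -44.781916
sin φ = h / L = -44.781916 / 198 = -0.22617129
φ = arcsin(-0.22617129) = -13.071764°

-13.0718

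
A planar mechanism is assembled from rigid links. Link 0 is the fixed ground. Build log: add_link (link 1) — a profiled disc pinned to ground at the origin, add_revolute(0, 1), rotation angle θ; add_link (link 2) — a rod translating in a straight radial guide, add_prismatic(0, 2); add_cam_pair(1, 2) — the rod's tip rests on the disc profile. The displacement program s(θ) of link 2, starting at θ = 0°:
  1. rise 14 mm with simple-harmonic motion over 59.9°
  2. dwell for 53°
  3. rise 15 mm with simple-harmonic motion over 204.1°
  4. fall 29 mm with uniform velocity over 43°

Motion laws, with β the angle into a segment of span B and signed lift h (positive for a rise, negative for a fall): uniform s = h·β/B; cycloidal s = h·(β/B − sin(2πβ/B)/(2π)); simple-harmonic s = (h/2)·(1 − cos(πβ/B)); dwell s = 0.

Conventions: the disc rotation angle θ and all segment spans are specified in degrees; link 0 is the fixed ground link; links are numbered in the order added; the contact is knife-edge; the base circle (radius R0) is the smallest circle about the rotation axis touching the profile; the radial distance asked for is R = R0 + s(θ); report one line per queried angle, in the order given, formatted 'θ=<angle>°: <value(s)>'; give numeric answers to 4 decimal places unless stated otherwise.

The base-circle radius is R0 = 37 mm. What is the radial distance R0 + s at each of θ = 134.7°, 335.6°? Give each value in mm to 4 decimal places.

seg 1 [0°–59.9°] simple-harmonic, h=14: full span → s += 14 → s = 14.0000
seg 2 [59.9°–112.9°] dwell: s stays 14.0000
seg 3 [112.9°–317°] simple-harmonic, h=15: θ=134.7° here. β=21.8, B=204.1. 15/2·(1 − cos(π·0.1068)) = 0.4183 → s = 14.4183
seg 3 [112.9°–317°] simple-harmonic, h=15: full span → s += 15 → s = 29.0000
seg 4 [317°–360°] uniform, h=-29: θ=335.6° here. β=18.6, B=43. -29·18.6/43 = -12.5442 → s = 16.4558
θ=134.7°: R = R0 + s = 37 + 14.4183 = 51.4183
θ=335.6°: R = R0 + s = 37 + 16.4558 = 53.4558

θ=134.7°: 51.4183
θ=335.6°: 53.4558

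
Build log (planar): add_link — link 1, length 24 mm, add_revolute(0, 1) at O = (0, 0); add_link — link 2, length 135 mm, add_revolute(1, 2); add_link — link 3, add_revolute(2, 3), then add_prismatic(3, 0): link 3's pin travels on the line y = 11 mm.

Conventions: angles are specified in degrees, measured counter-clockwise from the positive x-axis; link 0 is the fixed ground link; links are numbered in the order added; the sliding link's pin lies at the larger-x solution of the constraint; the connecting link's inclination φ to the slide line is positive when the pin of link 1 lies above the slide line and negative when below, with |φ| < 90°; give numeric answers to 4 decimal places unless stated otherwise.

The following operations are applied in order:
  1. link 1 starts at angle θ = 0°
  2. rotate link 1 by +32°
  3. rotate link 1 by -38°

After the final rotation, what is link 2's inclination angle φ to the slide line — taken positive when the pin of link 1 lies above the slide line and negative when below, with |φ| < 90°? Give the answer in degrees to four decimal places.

geometry: r = 24 mm, L = 135 mm, e = 11 mm; θ starts at 0°
rotate link 1 by +32°: θ ← 0° +32° = 32°
rotate link 1 by -38°: θ ← 32° -38° = -6°
h = r sin θ − e = -2.508683 − 11 = -13.508683
sin φ = h / L = -13.508683 / 135 = -0.10006432
φ = arcsin(-0.10006432) = -5.742874°

-5.7429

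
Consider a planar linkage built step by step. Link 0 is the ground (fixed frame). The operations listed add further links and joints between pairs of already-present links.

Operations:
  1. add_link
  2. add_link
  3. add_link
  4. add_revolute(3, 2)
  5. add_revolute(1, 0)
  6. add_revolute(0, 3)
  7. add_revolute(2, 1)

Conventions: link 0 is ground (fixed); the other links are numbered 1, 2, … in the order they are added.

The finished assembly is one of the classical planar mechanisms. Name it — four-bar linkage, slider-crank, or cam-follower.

links: 4 (incl. ground); joints: 4 revolute, 0 prismatic, 0 higher (cam) pair, forming one closed loop
4 links in a single 4R loop → four-bar linkage

four-bar linkage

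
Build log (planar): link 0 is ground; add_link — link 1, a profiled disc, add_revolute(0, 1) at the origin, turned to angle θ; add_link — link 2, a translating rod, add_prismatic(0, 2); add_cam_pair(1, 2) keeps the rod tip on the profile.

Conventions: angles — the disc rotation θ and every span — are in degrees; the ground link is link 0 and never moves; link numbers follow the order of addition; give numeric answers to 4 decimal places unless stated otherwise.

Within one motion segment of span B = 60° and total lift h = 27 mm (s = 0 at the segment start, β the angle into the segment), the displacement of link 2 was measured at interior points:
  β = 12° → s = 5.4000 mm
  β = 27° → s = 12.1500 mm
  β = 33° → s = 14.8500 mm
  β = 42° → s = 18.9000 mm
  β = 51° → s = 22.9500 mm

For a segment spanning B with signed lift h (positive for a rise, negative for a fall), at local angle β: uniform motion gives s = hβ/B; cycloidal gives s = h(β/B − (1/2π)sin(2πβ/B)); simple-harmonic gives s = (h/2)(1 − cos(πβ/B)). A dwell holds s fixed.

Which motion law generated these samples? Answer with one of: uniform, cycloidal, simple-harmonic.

candidates at β/B = r: uniform s = h·r (linear in β); cycloidal s = h·(r − sin(2πr)/(2π)); simple-harmonic s = (h/2)(1 − cos(πr))
β=12°: printed 5.4000 | uniform 5.4000, cycloidal 1.3131, simple-harmonic 2.5783
β=27°: printed 12.1500 | uniform 12.1500, cycloidal 10.8221, simple-harmonic 11.3881
β=33°: printed 14.8500 | uniform 14.8500, cycloidal 16.1779, simple-harmonic 15.6119
β=42°: printed 18.9000 | uniform 18.9000, cycloidal 22.9869, simple-harmonic 21.4351
β=51°: printed 22.9500 | uniform 22.9500, cycloidal 26.4265, simple-harmonic 25.5286
only one law matches every sample → uniform

uniform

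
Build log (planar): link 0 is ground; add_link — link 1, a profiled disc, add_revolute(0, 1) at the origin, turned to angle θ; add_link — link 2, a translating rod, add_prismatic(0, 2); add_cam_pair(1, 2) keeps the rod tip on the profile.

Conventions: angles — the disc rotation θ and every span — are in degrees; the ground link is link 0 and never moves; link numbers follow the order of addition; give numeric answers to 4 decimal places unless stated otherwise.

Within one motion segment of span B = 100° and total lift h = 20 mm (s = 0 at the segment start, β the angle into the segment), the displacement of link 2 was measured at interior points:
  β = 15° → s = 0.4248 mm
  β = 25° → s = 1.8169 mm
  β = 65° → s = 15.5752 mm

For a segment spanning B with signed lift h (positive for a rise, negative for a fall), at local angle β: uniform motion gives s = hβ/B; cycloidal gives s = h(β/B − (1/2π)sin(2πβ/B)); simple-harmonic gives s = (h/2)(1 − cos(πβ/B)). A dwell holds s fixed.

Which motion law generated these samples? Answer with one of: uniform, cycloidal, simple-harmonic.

candidates at β/B = r: uniform s = h·r (linear in β); cycloidal s = h·(r − sin(2πr)/(2π)); simple-harmonic s = (h/2)(1 − cos(πr))
β=15°: printed 0.4248 | uniform 3.0000, cycloidal 0.4248, simple-harmonic 1.0899
β=25°: printed 1.8169 | uniform 5.0000, cycloidal 1.8169, simple-harmonic 2.9289
β=65°: printed 15.5752 | uniform 13.0000, cycloidal 15.5752, simple-harmonic 14.5399
only one law matches every sample → cycloidal

cycloidal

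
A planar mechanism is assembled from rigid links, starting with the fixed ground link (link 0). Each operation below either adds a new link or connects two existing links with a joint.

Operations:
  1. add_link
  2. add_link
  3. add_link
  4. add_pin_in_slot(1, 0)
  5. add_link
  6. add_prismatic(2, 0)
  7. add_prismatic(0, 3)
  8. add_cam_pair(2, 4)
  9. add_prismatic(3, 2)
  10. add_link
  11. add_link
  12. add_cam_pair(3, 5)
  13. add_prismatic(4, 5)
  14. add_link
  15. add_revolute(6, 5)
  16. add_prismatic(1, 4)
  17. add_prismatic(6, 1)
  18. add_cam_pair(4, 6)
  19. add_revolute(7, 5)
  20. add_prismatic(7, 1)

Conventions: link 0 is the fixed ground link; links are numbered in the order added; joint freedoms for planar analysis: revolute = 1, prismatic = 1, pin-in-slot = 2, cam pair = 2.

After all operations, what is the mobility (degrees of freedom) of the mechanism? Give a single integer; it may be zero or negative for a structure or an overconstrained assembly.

ground; <1,0,0>
#1 <2,0,0>
#2 <3,0,0>
#3 <4,0,0>
PS:1↔0 J2 <4,0,1>
#4 <5,0,1>
P:2↔0 J1 <5,1,1>
P:0↔3 J1 <5,2,1>
C:2↔4 J2 <5,2,2>
P:3↔2 J1 <5,3,2>
#5 <6,3,2>
#6 <7,3,2>
C:3↔5 J2 <7,3,3>
P:4↔5 J1 <7,4,3>
#7 <8,4,3>
R:6↔5 J1 <8,5,3>
P:1↔4 J1 <8,6,3>
P:6↔1 J1 <8,7,3>
C:4↔6 J2 <8,7,4>
R:7↔5 J1 <8,8,4>
P:7↔1 J1 <8,9,4>
3×7 − 2×9 − 1×4 = -1

M = -1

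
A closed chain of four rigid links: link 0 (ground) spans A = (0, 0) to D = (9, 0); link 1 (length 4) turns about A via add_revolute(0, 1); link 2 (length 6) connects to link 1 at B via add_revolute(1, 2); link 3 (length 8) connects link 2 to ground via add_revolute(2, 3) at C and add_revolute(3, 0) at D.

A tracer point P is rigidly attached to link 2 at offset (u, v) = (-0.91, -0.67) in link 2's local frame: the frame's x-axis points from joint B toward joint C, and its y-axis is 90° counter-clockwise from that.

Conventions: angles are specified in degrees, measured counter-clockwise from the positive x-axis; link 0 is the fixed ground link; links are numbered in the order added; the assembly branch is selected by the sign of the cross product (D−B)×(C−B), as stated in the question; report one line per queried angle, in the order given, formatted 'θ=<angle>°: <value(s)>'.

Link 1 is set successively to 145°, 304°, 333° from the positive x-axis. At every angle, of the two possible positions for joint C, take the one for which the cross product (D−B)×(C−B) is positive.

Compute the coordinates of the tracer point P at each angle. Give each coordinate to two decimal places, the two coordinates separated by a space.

A=(0,0), D=(9.00,0)
θ=145°: B = A + 4.00·(cos145°, sin145°) = (-3.2766, 2.2943)
θ=145°: |BD| = 12.4892
θ=145°: circle(B,6.00) ∩ circle(D,8.00): a=5.1236, h=3.1223
θ=145°:   candidates: C₊=(2.3334,4.4222) cross=38.995; C₋=(1.1862,-1.7161) cross=-38.995
θ=145°:   branch + wants cross > 0 → take C=(2.3334,4.4222) (cross=38.995)
θ=145°: ex = (C−B)/|BC| = (0.9350,0.3547); ey = (-0.3547,0.9350)
θ=145°: P = B + -0.91·ex + -0.67·ey = (-3.8898,1.3451)
θ=304°: B = A + 4.00·(cos304°, sin304°) = (2.2368, -3.3162)
θ=304°: |BD| = 7.5325
θ=304°: circle(B,6.00) ∩ circle(D,8.00): a=1.9076, h=5.6887
θ=304°:   candidates: C₊=(1.4452,2.6314) cross=42.850; C₋=(6.4540,-7.5841) cross=-42.850
θ=304°:   branch + wants cross > 0 → take C=(1.4452,2.6314) (cross=42.850)
θ=304°: ex = (C−B)/|BC| = (-0.1319,0.9913); ey = (-0.9913,-0.1319)
θ=304°: P = B + -0.91·ex + -0.67·ey = (3.0210,-4.1298)
θ=333°: B = A + 4.00·(cos333°, sin333°) = (3.5640, -1.8160)
θ=333°: |BD| = 5.7313
θ=333°: circle(B,6.00) ∩ circle(D,8.00): a=0.4229, h=5.9851
θ=333°:   candidates: C₊=(2.0688,3.9947) cross=34.302; C₋=(5.8615,-7.3587) cross=-34.302
θ=333°:   branch + wants cross > 0 → take C=(2.0688,3.9947) (cross=34.302)
θ=333°: ex = (C−B)/|BC| = (-0.2492,0.9684); ey = (-0.9684,-0.2492)
θ=333°: P = B + -0.91·ex + -0.67·ey = (4.4397,-2.5303)

θ=145°: -3.89 1.35
θ=304°: 3.02 -4.13
θ=333°: 4.44 -2.53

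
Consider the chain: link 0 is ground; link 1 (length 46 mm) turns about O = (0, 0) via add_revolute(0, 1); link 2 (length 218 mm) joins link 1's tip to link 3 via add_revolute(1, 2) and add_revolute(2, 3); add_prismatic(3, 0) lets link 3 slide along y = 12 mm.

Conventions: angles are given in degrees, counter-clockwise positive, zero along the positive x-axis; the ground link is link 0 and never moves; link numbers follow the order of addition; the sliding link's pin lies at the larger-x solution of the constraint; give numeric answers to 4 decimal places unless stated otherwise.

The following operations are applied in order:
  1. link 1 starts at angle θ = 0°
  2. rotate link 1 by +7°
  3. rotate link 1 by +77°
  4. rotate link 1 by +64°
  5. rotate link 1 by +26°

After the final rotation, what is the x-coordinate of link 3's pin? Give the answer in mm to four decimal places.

geometry: r = 46 mm, L = 218 mm, e = 12 mm; θ starts at 0°
rotate link 1 by +7°: θ ← 0° +7° = 7°
rotate link 1 by +77°: θ ← 7° +77° = 84°
rotate link 1 by +64°: θ ← 84° +64° = 148°
rotate link 1 by +26°: θ ← 148° +26° = 174°
crank pin P = (r cos θ, r sin θ) = (-45.748007, 4.808309)
h = r sin θ − e = 4.808309 − 12 = -7.191691
x = r cos θ + √(L² − h²) = -45.748007 + 217.881343 = 172.133336

172.1333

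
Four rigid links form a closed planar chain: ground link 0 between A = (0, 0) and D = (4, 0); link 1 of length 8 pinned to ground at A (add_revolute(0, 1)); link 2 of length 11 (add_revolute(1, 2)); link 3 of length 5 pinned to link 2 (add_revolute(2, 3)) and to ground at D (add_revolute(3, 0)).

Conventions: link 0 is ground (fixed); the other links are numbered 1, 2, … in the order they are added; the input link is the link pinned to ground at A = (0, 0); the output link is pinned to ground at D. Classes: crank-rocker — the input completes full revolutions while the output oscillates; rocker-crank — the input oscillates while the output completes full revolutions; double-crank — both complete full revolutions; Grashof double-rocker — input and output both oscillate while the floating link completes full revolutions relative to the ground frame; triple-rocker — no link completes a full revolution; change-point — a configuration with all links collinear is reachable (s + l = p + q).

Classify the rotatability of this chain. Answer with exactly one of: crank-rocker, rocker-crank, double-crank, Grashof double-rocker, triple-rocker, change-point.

lengths: ground=4, input=8, coupler=11, output=5
sorted: s=4 (shortest), l=11 (longest), p+q=13
s + l = 15 vs p + q = 13
s + l > p + q → non-Grashof → no link fully rotates → triple-rocker

triple-rocker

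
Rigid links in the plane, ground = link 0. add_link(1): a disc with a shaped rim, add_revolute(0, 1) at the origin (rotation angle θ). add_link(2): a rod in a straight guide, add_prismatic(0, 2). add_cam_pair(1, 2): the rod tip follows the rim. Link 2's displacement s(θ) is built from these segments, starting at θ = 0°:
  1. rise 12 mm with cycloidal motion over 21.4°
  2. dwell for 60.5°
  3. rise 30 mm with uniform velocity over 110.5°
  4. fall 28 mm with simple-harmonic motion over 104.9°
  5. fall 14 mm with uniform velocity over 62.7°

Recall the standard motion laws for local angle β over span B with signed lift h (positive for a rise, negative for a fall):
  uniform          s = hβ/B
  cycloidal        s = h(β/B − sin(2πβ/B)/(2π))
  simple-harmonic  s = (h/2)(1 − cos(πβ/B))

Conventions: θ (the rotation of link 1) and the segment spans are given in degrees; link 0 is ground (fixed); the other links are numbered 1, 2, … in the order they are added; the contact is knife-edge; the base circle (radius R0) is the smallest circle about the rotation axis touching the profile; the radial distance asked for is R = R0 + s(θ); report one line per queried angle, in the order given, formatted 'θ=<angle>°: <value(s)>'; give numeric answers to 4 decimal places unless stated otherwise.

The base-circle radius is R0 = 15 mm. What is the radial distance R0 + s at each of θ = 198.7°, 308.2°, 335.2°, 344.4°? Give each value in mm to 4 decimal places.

segment 1 (0° to 21.4°, cycloidal, h = 12) is passed completely: s = 0.0000 + (12) = 12.0000
segment 2 (21.4° to 81.9°, dwell): s unchanged at 12.0000
segment 3 (81.9° to 192.4°, uniform, h = 30) is passed completely: s = 12.0000 + (30) = 42.0000
θ = 198.7° falls in segment 4 (192.4° to 297.3°, simple-harmonic, h = -28): β = 198.7 − 192.4 = 6.3°, B = 104.9°; Δs = -28/2·(1 − cos(π·0.0601)) = -0.2485; s = 42.0000 − 0.2485 = 41.7515
segment 4 (192.4° to 297.3°, simple-harmonic, h = -28) is passed completely: s = 42.0000 + (-28) = 14.0000
θ = 308.2° falls in segment 5 (297.3° to 360°, uniform, h = -14): β = 308.2 − 297.3 = 10.9°, B = 62.7°; Δs = -14·10.9/62.7 = -2.4338; s = 14.0000 − 2.4338 = 11.5662
θ = 335.2° falls in segment 5 (297.3° to 360°, uniform, h = -14): β = 335.2 − 297.3 = 37.9°, B = 62.7°; Δs = -14·37.9/62.7 = -8.4625; s = 14.0000 − 8.4625 = 5.5375
θ = 344.4° falls in segment 5 (297.3° to 360°, uniform, h = -14): β = 344.4 − 297.3 = 47.1°, B = 62.7°; Δs = -14·47.1/62.7 = -10.5167; s = 14.0000 − 10.5167 = 3.4833
θ=198.7°: R = R0 + s = 15 + 41.7515 = 56.7515
θ=308.2°: R = R0 + s = 15 + 11.5662 = 26.5662
θ=335.2°: R = R0 + s = 15 + 5.5375 = 20.5375
θ=344.4°: R = R0 + s = 15 + 3.4833 = 18.4833

θ=198.7°: 56.7515
θ=308.2°: 26.5662
θ=335.2°: 20.5375
θ=344.4°: 18.4833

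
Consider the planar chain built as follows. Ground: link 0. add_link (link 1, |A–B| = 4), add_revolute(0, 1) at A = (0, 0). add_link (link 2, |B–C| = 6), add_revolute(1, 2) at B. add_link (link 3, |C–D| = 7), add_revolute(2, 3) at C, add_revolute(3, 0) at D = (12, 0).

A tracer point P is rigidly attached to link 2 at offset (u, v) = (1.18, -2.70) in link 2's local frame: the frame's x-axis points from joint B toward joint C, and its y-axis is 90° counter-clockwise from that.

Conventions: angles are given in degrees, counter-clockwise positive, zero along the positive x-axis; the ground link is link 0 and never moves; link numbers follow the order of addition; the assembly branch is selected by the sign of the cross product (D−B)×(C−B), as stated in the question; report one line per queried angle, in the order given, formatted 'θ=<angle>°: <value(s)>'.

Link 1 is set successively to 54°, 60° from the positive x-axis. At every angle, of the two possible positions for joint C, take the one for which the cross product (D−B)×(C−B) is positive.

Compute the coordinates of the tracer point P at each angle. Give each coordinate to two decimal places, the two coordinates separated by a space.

A=(0,0), D=(12.00,0)
θ=54°: B = A + 4.00·(cos54°, sin54°) = (2.3511, 3.2361)
θ=54°: |BD| = 10.1771
θ=54°: circle(B,6.00) ∩ circle(D,7.00): a=4.4498, h=4.0248
θ=54°:   candidates: C₊=(7.8498,5.6370) cross=40.961; C₋=(5.2902,-1.9948) cross=-40.961
θ=54°:   branch + wants cross > 0 → take C=(7.8498,5.6370) (cross=40.961)
θ=54°: ex = (C−B)/|BC| = (0.9164,0.4002); ey = (-0.4002,0.9164)
θ=54°: P = B + 1.18·ex + -2.70·ey = (4.5130,1.2339)
θ=60°: B = A + 4.00·(cos60°, sin60°) = (2.0000, 3.4641)
θ=60°: |BD| = 10.5830
θ=60°: circle(B,6.00) ∩ circle(D,7.00): a=4.6773, h=3.7580
θ=60°:   candidates: C₊=(7.6497,5.4841) cross=39.771; C₋=(5.1895,-1.6179) cross=-39.771
θ=60°:   branch + wants cross > 0 → take C=(7.6497,5.4841) (cross=39.771)
θ=60°: ex = (C−B)/|BC| = (0.9416,0.3367); ey = (-0.3367,0.9416)
θ=60°: P = B + 1.18·ex + -2.70·ey = (4.0201,1.3190)

θ=54°: 4.51 1.23
θ=60°: 4.02 1.32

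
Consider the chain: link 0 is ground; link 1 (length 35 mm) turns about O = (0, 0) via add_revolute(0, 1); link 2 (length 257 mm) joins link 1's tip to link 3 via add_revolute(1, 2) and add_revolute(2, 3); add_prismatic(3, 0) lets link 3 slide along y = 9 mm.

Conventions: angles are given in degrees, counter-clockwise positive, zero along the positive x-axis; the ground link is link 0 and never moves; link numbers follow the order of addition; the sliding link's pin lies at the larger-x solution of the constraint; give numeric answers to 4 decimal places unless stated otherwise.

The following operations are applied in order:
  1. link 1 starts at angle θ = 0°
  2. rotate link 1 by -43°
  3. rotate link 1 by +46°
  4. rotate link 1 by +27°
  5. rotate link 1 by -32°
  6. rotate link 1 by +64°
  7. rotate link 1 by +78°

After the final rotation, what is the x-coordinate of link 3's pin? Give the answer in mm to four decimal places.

geometry: r = 35 mm, L = 257 mm, e = 9 mm; θ starts at 0°
rotate link 1 by -43°: θ ← 0° -43° = -43°
rotate link 1 by +46°: θ ← -43° +46° = 3°
rotate link 1 by +27°: θ ← 3° +27° = 30°
rotate link 1 by -32°: θ ← 30° -32° = -2°
rotate link 1 by +64°: θ ← -2° +64° = 62°
rotate link 1 by +78°: θ ← 62° +78° = 140°
crank pin P = (r cos θ, r sin θ) = (-26.811556, 22.497566)
h = r sin θ − e = 22.497566 − 9 = 13.497566
x = r cos θ + √(L² − h²) = -26.811556 + 256.645311 = 229.833756

229.8338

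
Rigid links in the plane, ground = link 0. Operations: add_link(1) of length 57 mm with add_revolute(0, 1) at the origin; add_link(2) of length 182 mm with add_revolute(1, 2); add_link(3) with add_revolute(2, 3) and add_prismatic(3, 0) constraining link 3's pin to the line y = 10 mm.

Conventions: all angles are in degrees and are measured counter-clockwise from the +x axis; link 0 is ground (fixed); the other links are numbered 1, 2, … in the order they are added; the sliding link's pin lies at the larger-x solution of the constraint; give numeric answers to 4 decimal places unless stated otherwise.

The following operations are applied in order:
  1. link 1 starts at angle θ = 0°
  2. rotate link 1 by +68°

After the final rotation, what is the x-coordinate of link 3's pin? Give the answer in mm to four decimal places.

geometry: r = 57 mm, L = 182 mm, e = 10 mm; θ starts at 0°
rotate link 1 by +68°: θ ← 0° +68° = 68°
crank pin P = (r cos θ, r sin θ) = (21.352576, 52.849480)
h = r sin θ − e = 52.849480 − 10 = 42.849480
x = r cos θ + √(L² − h²) = 21.352576 + 176.883923 = 198.236498

198.2365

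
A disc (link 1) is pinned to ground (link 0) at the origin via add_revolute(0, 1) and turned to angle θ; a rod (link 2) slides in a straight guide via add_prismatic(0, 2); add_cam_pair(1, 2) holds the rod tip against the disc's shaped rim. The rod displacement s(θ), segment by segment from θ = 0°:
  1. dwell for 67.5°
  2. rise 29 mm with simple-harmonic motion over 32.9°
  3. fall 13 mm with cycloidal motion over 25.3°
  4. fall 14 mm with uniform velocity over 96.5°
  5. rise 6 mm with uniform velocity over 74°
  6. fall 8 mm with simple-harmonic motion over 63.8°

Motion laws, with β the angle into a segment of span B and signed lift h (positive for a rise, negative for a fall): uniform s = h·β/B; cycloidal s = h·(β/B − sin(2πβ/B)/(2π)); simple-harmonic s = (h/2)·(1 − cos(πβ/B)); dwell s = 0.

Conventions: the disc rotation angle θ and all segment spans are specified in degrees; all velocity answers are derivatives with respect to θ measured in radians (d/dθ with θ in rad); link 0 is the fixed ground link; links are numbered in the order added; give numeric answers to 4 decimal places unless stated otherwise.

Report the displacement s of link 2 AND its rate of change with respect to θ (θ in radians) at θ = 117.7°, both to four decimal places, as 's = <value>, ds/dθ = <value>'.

segment 1 (0° to 67.5°, dwell): s unchanged at 0.0000
segment 2 (67.5° to 100.4°, simple-harmonic, h = 29) is passed completely: s = 0.0000 + (29) = 29.0000
θ = 117.7° falls in segment 3 (100.4° to 125.7°, cycloidal, h = -13): β = 117.7 − 100.4 = 17.3°, B = 25.3°; Δs = -13·(0.6838 − sin(2π·0.6838)/(2π)) = -10.7819; s = 29.0000 − 10.7819 = 18.2181
velocity in seg [100.4°–125.7°] (cycloidal), θ in radians: β = 17.3° = 0.3019 rad, B = 25.3° = 0.4416 rad; ds/dθ = (h/B)(1 − cos(2πβ/B)) = ((-13)/0.4416)(1 − cos(2π·0.6838)) = -41.337081 mm/rad

s = 18.2181, ds/dθ = -41.3371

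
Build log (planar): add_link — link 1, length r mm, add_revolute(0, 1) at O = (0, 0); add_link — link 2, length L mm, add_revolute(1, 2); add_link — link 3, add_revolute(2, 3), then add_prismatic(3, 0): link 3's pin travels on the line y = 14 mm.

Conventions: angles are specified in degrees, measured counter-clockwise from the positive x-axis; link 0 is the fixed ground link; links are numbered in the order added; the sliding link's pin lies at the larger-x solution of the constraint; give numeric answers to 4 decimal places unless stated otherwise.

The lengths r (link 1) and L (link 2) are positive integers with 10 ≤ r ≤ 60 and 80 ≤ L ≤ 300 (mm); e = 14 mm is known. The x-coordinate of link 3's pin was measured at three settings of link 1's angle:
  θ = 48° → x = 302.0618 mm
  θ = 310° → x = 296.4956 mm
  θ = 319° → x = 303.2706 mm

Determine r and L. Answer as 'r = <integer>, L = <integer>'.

constraint per measurement: (x − r cos θ)² + (r sin θ − e)² = L²
subtracting the θ₁ and θ₂ equations cancels the r² and L² terms:
r = (x₁² − x₂²) / (2[(x₁cos θ₁ + e sin θ₁) − (x₂cos θ₂ + e sin θ₂)]) = 50.9998 → r = 51
L² = (x₁ − r cos θ₁)² + (r sin θ₁ − e)² = 72361.0031 → L = 269.0000 → L = 269
check at θ₃=319°: x = 303.2706 (printed 303.2706) ✓

r = 51, L = 269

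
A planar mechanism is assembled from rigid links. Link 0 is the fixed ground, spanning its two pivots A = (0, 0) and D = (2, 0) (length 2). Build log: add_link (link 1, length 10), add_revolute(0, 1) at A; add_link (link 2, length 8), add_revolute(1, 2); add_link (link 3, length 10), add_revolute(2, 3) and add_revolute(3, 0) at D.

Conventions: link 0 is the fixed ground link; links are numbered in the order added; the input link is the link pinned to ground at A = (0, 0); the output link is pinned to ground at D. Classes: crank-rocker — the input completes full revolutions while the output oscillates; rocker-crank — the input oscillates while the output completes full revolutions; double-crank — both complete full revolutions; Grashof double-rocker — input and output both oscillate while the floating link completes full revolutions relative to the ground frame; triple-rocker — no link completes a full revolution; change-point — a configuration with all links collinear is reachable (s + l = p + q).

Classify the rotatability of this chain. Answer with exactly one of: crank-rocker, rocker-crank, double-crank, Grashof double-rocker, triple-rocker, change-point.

lengths: ground=2, input=10, coupler=8, output=10
sorted: s=2 (shortest), l=10 (longest), p+q=18
s + l = 12 vs p + q = 18
s + l < p + q (Grashof) with shortest = ground link → double-crank

double-crank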